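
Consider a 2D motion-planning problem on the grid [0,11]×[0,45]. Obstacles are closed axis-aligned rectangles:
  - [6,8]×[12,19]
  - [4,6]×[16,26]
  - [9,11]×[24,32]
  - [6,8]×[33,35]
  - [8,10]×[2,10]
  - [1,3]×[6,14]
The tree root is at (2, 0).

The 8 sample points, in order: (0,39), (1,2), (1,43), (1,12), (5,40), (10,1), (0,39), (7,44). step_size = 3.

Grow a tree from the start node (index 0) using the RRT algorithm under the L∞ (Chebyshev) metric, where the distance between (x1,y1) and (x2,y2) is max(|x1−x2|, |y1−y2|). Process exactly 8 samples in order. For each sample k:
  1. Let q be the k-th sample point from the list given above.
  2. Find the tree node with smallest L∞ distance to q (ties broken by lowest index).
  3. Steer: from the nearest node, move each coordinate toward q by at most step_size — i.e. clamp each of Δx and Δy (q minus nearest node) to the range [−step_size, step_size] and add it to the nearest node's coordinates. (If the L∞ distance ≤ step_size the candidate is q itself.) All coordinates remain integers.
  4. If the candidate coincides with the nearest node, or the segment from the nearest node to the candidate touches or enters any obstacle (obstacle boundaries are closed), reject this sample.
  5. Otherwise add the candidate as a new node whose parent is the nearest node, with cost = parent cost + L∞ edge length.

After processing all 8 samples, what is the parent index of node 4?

Parent of node 4: 1

1. q=(0,39) nearest=0 d=39 new=(0,3) → add node 1 parent=0 cost=3
2. q=(1,2) nearest=1 d=1 new=(1,2) → add node 2 parent=1 cost=4
3. q=(1,43) nearest=1 d=40 new=(1,6) → blocked by [1,3]×[6,14], reject
4. q=(1,12) nearest=1 d=9 new=(1,6) → blocked by [1,3]×[6,14], reject
5. q=(5,40) nearest=1 d=37 new=(3,6) → blocked by [1,3]×[6,14], reject
6. q=(10,1) nearest=0 d=8 new=(5,1) → add node 3 parent=0 cost=3
7. q=(0,39) nearest=1 d=36 new=(0,6) → add node 4 parent=1 cost=6
8. q=(7,44) nearest=4 d=38 new=(3,9) → blocked by [1,3]×[6,14], reject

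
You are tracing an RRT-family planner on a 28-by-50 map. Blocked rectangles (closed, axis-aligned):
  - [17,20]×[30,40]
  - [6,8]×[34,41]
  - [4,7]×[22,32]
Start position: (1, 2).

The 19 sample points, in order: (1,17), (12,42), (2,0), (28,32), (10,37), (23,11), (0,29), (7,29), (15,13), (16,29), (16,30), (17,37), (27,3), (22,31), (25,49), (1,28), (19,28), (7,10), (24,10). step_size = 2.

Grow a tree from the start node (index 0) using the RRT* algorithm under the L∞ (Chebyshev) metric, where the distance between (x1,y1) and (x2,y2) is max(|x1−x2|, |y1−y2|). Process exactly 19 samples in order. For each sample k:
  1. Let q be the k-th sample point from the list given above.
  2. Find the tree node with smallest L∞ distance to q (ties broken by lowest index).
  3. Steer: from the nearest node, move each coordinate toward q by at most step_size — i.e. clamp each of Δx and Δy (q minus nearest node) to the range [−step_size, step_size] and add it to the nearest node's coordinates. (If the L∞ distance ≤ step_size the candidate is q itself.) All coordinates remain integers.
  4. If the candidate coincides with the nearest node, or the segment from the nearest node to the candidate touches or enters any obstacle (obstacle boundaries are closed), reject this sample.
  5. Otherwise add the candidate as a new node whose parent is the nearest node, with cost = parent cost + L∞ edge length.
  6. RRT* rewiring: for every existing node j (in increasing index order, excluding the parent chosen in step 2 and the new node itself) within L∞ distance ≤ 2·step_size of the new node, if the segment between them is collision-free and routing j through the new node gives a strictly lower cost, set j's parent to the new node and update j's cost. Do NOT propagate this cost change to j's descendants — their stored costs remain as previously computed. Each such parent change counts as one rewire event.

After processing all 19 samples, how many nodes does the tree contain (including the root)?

Node count: 19

1. q=(1,17) nearest=0 d=15 new=(1,4) → add node 1 parent=0 cost=2
2. q=(12,42) nearest=1 d=38 new=(3,6) → add node 2 parent=1 cost=4
3. q=(2,0) nearest=0 d=2 new=(2,0) → add node 3 parent=0 cost=2
4. q=(28,32) nearest=2 d=26 new=(5,8) → add node 4 parent=2 cost=6
5. q=(10,37) nearest=4 d=29 new=(7,10) → add node 5 parent=4 cost=8
6. q=(23,11) nearest=5 d=16 new=(9,11) → add node 6 parent=5 cost=10
7. q=(0,29) nearest=6 d=18 new=(7,13) → add node 7 parent=6 cost=12
8. q=(7,29) nearest=7 d=16 new=(7,15) → add node 8 parent=7 cost=14
9. q=(15,13) nearest=6 d=6 new=(11,13) → add node 9 parent=6 cost=12
10. q=(16,29) nearest=8 d=14 new=(9,17) → add node 10 parent=8 cost=16
11. q=(16,30) nearest=10 d=13 new=(11,19) → add node 11 parent=10 cost=18
12. q=(17,37) nearest=11 d=18 new=(13,21) → add node 12 parent=11 cost=20
13. q=(27,3) nearest=9 d=16 new=(13,11) → add node 13 parent=9 cost=14
14. q=(22,31) nearest=12 d=10 new=(15,23) → add node 14 parent=12 cost=22
15. q=(25,49) nearest=14 d=26 new=(17,25) → add node 15 parent=14 cost=24
16. q=(1,28) nearest=11 d=10 new=(9,21) → add node 16 parent=11 cost=20
17. q=(19,28) nearest=15 d=3 new=(19,27) → add node 17 parent=15 cost=26
18. q=(7,10) nearest=5 d=0 → coincident, reject
19. q=(24,10) nearest=12 d=11 new=(15,19) → add node 18 parent=12 cost=22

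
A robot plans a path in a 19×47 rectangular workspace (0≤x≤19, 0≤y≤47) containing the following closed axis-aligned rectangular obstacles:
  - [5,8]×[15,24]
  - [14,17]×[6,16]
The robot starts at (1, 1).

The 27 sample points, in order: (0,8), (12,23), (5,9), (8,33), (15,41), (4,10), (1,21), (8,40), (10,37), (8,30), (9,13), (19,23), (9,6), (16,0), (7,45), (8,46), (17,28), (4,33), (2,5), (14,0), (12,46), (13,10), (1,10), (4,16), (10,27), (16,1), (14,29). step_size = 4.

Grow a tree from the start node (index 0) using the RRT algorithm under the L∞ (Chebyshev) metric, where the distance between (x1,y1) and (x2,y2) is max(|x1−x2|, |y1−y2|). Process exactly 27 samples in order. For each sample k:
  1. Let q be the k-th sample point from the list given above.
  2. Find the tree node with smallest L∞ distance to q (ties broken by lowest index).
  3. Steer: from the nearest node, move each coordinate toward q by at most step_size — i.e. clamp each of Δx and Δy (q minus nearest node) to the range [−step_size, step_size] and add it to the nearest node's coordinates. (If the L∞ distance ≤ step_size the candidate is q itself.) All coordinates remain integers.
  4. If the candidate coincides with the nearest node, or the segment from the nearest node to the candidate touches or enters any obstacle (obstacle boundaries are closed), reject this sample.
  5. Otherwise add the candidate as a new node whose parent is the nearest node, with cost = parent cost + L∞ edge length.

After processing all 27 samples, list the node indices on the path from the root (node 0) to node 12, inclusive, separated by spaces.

1. q=(0,8) nearest=0 d=7 new=(0,5) → add node 1 parent=0 cost=4
2. q=(12,23) nearest=1 d=18 new=(4,9) → add node 2 parent=1 cost=8
3. q=(5,9) nearest=2 d=1 new=(5,9) → add node 3 parent=2 cost=9
4. q=(8,33) nearest=2 d=24 new=(8,13) → add node 4 parent=2 cost=12
5. q=(15,41) nearest=4 d=28 new=(12,17) → add node 5 parent=4 cost=16
6. q=(4,10) nearest=2 d=1 new=(4,10) → add node 6 parent=2 cost=9
7. q=(1,21) nearest=4 d=8 new=(4,17) → blocked by [5,8]×[15,24], reject
8. q=(8,40) nearest=5 d=23 new=(8,21) → blocked by [5,8]×[15,24], reject
9. q=(10,37) nearest=5 d=20 new=(10,21) → add node 7 parent=5 cost=20
10. q=(8,30) nearest=7 d=9 new=(8,25) → add node 8 parent=7 cost=24
11. q=(9,13) nearest=4 d=1 new=(9,13) → add node 9 parent=4 cost=13
12. q=(19,23) nearest=5 d=7 new=(16,21) → add node 10 parent=5 cost=20
13. q=(9,6) nearest=3 d=4 new=(9,6) → add node 11 parent=3 cost=13
14. q=(16,0) nearest=11 d=7 new=(13,2) → add node 12 parent=11 cost=17
15. q=(7,45) nearest=8 d=20 new=(7,29) → add node 13 parent=8 cost=28
16. q=(8,46) nearest=13 d=17 new=(8,33) → add node 14 parent=13 cost=32
17. q=(17,28) nearest=7 d=7 new=(14,25) → add node 15 parent=7 cost=24
18. q=(4,33) nearest=13 d=4 new=(4,33) → add node 16 parent=13 cost=32
19. q=(2,5) nearest=1 d=2 new=(2,5) → add node 17 parent=1 cost=6
20. q=(14,0) nearest=12 d=2 new=(14,0) → add node 18 parent=12 cost=19
21. q=(12,46) nearest=14 d=13 new=(12,37) → add node 19 parent=14 cost=36
22. q=(13,10) nearest=9 d=4 new=(13,10) → add node 20 parent=9 cost=17
23. q=(1,10) nearest=2 d=3 new=(1,10) → add node 21 parent=2 cost=11
24. q=(4,16) nearest=4 d=4 new=(4,16) → blocked by [5,8]×[15,24], reject
25. q=(10,27) nearest=8 d=2 new=(10,27) → add node 22 parent=8 cost=26
26. q=(16,1) nearest=18 d=2 new=(16,1) → add node 23 parent=18 cost=21
27. q=(14,29) nearest=15 d=4 new=(14,29) → add node 24 parent=15 cost=28

Path: 0 1 2 3 11 12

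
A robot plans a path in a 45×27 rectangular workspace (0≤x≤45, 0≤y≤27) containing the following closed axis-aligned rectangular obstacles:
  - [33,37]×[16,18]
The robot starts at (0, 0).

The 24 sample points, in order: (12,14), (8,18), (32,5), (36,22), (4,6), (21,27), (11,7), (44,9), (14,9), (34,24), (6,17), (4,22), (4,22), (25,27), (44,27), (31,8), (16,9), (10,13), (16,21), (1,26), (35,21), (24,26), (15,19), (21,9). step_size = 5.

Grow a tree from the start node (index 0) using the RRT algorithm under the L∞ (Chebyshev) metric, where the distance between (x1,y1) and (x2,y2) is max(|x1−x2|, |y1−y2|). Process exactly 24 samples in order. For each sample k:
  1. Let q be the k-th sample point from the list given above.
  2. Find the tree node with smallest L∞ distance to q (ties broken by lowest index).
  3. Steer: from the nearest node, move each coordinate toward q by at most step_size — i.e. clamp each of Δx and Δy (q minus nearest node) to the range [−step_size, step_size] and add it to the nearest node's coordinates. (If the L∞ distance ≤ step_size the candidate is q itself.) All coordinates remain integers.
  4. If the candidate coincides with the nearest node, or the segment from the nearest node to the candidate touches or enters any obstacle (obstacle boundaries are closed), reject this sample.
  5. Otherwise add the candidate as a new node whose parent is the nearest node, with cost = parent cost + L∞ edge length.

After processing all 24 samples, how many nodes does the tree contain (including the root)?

1. q=(12,14) nearest=0 d=14 new=(5,5) → add node 1 parent=0 cost=5
2. q=(8,18) nearest=1 d=13 new=(8,10) → add node 2 parent=1 cost=10
3. q=(32,5) nearest=2 d=24 new=(13,5) → add node 3 parent=2 cost=15
4. q=(36,22) nearest=3 d=23 new=(18,10) → add node 4 parent=3 cost=20
5. q=(4,6) nearest=1 d=1 new=(4,6) → add node 5 parent=1 cost=6
6. q=(21,27) nearest=2 d=17 new=(13,15) → add node 6 parent=2 cost=15
7. q=(11,7) nearest=3 d=2 new=(11,7) → add node 7 parent=3 cost=17
8. q=(44,9) nearest=4 d=26 new=(23,9) → add node 8 parent=4 cost=25
9. q=(14,9) nearest=7 d=3 new=(14,9) → add node 9 parent=7 cost=20
10. q=(34,24) nearest=8 d=15 new=(28,14) → add node 10 parent=8 cost=30
11. q=(6,17) nearest=2 d=7 new=(6,15) → add node 11 parent=2 cost=15
12. q=(4,22) nearest=11 d=7 new=(4,20) → add node 12 parent=11 cost=20
13. q=(4,22) nearest=12 d=2 new=(4,22) → add node 13 parent=12 cost=22
14. q=(25,27) nearest=6 d=12 new=(18,20) → add node 14 parent=6 cost=20
15. q=(44,27) nearest=10 d=16 new=(33,19) → add node 15 parent=10 cost=35
16. q=(31,8) nearest=10 d=6 new=(31,9) → add node 16 parent=10 cost=35
17. q=(16,9) nearest=4 d=2 new=(16,9) → add node 17 parent=4 cost=22
18. q=(10,13) nearest=2 d=3 new=(10,13) → add node 18 parent=2 cost=13
19. q=(16,21) nearest=14 d=2 new=(16,21) → add node 19 parent=14 cost=22
20. q=(1,26) nearest=13 d=4 new=(1,26) → add node 20 parent=13 cost=26
21. q=(35,21) nearest=15 d=2 new=(35,21) → add node 21 parent=15 cost=37
22. q=(24,26) nearest=14 d=6 new=(23,25) → add node 22 parent=14 cost=25
23. q=(15,19) nearest=19 d=2 new=(15,19) → add node 23 parent=19 cost=24
24. q=(21,9) nearest=8 d=2 new=(21,9) → add node 24 parent=8 cost=27

Node count: 25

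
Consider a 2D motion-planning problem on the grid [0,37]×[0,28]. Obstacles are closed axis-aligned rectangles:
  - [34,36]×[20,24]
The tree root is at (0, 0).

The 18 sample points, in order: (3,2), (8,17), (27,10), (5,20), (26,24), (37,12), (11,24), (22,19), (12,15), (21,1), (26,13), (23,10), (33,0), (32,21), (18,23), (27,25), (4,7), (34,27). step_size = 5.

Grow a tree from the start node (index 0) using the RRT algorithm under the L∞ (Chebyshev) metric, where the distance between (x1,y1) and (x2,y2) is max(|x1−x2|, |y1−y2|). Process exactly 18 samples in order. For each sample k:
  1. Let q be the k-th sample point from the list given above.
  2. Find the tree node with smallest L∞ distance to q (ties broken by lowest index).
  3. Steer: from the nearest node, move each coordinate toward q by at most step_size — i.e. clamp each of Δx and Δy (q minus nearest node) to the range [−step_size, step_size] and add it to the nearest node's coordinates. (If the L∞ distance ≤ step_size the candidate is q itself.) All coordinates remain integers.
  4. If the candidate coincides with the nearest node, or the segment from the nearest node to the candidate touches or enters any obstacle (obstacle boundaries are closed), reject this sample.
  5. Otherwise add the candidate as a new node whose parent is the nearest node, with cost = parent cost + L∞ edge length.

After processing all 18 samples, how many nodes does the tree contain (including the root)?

1. q=(3,2) nearest=0 d=3 new=(3,2) → add node 1 parent=0 cost=3
2. q=(8,17) nearest=1 d=15 new=(8,7) → add node 2 parent=1 cost=8
3. q=(27,10) nearest=2 d=19 new=(13,10) → add node 3 parent=2 cost=13
4. q=(5,20) nearest=3 d=10 new=(8,15) → add node 4 parent=3 cost=18
5. q=(26,24) nearest=3 d=14 new=(18,15) → add node 5 parent=3 cost=18
6. q=(37,12) nearest=5 d=19 new=(23,12) → add node 6 parent=5 cost=23
7. q=(11,24) nearest=4 d=9 new=(11,20) → add node 7 parent=4 cost=23
8. q=(22,19) nearest=5 d=4 new=(22,19) → add node 8 parent=5 cost=22
9. q=(12,15) nearest=4 d=4 new=(12,15) → add node 9 parent=4 cost=22
10. q=(21,1) nearest=3 d=9 new=(18,5) → add node 10 parent=3 cost=18
11. q=(26,13) nearest=6 d=3 new=(26,13) → add node 11 parent=6 cost=26
12. q=(23,10) nearest=6 d=2 new=(23,10) → add node 12 parent=6 cost=25
13. q=(33,0) nearest=12 d=10 new=(28,5) → add node 13 parent=12 cost=30
14. q=(32,21) nearest=11 d=8 new=(31,18) → add node 14 parent=11 cost=31
15. q=(18,23) nearest=8 d=4 new=(18,23) → add node 15 parent=8 cost=26
16. q=(27,25) nearest=8 d=6 new=(27,24) → add node 16 parent=8 cost=27
17. q=(4,7) nearest=2 d=4 new=(4,7) → add node 17 parent=2 cost=12
18. q=(34,27) nearest=16 d=7 new=(32,27) → add node 18 parent=16 cost=32

Node count: 19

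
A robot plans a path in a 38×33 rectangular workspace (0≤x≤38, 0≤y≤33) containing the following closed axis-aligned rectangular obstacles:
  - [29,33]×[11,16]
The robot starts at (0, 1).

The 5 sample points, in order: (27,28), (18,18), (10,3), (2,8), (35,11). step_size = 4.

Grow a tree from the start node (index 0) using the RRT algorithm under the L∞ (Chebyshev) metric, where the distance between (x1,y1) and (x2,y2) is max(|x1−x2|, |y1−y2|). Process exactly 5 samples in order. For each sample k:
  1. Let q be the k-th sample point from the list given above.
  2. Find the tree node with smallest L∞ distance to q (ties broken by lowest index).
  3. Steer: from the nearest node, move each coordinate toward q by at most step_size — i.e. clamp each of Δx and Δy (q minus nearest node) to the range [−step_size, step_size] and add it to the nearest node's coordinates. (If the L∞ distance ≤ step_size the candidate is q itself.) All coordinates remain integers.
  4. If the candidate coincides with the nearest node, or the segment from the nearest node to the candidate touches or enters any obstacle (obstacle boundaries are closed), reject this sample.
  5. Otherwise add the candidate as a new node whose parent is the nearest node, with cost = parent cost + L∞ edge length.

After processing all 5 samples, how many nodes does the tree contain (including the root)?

Node count: 6

1. q=(27,28) nearest=0 d=27 new=(4,5) → add node 1 parent=0 cost=4
2. q=(18,18) nearest=1 d=14 new=(8,9) → add node 2 parent=1 cost=8
3. q=(10,3) nearest=1 d=6 new=(8,3) → add node 3 parent=1 cost=8
4. q=(2,8) nearest=1 d=3 new=(2,8) → add node 4 parent=1 cost=7
5. q=(35,11) nearest=2 d=27 new=(12,11) → add node 5 parent=2 cost=12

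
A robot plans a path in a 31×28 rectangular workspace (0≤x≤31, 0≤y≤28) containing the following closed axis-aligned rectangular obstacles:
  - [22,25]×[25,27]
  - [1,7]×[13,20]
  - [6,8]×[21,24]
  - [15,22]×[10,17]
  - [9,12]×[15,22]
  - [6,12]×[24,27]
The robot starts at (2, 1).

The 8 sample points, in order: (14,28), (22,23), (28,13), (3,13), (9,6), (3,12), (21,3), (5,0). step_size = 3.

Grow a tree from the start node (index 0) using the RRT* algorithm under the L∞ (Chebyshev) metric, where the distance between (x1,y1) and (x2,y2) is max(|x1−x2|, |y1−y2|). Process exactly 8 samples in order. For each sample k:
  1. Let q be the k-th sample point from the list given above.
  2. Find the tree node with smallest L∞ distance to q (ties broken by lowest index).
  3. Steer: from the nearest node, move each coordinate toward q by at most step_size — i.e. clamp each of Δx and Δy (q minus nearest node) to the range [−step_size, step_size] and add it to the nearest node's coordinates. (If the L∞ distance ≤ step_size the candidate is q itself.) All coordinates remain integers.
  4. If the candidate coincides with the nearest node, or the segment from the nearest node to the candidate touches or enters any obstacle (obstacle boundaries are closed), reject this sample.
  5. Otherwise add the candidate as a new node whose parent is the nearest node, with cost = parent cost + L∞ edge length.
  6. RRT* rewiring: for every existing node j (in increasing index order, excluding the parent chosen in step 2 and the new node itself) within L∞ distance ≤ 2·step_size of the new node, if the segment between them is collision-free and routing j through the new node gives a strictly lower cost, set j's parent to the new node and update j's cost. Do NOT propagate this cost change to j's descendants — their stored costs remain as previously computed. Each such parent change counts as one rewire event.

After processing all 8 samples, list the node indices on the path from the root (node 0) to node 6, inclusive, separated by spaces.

Path: 0 1 2 4 6

1. q=(14,28) nearest=0 d=27 new=(5,4) → add node 1 parent=0 cost=3
2. q=(22,23) nearest=1 d=19 new=(8,7) → add node 2 parent=1 cost=6
3. q=(28,13) nearest=2 d=20 new=(11,10) → add node 3 parent=2 cost=9
4. q=(3,13) nearest=2 d=6 new=(5,10) → add node 4 parent=2 cost=9
5. q=(9,6) nearest=2 d=1 new=(9,6) → add node 5 parent=2 cost=7
6. q=(3,12) nearest=4 d=2 new=(3,12) → add node 6 parent=4 cost=11
7. q=(21,3) nearest=3 d=10 new=(14,7) → add node 7 parent=3 cost=12
8. q=(5,0) nearest=0 d=3 new=(5,0) → add node 8 parent=0 cost=3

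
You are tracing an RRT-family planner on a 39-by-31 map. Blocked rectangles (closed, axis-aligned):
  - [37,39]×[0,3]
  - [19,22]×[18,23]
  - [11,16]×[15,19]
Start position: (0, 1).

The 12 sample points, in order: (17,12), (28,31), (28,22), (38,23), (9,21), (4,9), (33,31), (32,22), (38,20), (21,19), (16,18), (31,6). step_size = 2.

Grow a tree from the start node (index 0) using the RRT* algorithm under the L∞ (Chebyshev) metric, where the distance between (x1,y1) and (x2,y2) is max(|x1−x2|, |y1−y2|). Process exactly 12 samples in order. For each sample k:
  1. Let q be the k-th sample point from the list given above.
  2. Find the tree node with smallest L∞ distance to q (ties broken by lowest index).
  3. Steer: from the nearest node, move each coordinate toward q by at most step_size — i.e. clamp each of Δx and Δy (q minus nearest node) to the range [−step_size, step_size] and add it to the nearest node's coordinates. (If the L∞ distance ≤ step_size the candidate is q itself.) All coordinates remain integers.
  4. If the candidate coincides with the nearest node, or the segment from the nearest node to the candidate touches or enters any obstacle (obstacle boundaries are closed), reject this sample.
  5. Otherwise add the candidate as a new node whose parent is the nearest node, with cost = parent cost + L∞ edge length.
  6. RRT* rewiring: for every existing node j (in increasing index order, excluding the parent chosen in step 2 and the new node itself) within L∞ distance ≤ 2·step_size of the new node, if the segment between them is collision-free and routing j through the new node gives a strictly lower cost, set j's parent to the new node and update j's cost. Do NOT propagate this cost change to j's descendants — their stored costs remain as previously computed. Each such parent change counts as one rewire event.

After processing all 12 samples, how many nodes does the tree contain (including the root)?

Node count: 9

1. q=(17,12) nearest=0 d=17 new=(2,3) → add node 1 parent=0 cost=2
2. q=(28,31) nearest=1 d=28 new=(4,5) → add node 2 parent=1 cost=4
3. q=(28,22) nearest=2 d=24 new=(6,7) → add node 3 parent=2 cost=6
4. q=(38,23) nearest=3 d=32 new=(8,9) → add node 4 parent=3 cost=8
5. q=(9,21) nearest=4 d=12 new=(9,11) → add node 5 parent=4 cost=10
6. q=(4,9) nearest=3 d=2 new=(4,9) → add node 6 parent=3 cost=8
7. q=(33,31) nearest=5 d=24 new=(11,13) → add node 7 parent=5 cost=12
8. q=(32,22) nearest=7 d=21 new=(13,15) → blocked by [11,16]×[15,19], reject
9. q=(38,20) nearest=7 d=27 new=(13,15) → blocked by [11,16]×[15,19], reject
10. q=(21,19) nearest=7 d=10 new=(13,15) → blocked by [11,16]×[15,19], reject
11. q=(16,18) nearest=7 d=5 new=(13,15) → blocked by [11,16]×[15,19], reject
12. q=(31,6) nearest=7 d=20 new=(13,11) → add node 8 parent=7 cost=14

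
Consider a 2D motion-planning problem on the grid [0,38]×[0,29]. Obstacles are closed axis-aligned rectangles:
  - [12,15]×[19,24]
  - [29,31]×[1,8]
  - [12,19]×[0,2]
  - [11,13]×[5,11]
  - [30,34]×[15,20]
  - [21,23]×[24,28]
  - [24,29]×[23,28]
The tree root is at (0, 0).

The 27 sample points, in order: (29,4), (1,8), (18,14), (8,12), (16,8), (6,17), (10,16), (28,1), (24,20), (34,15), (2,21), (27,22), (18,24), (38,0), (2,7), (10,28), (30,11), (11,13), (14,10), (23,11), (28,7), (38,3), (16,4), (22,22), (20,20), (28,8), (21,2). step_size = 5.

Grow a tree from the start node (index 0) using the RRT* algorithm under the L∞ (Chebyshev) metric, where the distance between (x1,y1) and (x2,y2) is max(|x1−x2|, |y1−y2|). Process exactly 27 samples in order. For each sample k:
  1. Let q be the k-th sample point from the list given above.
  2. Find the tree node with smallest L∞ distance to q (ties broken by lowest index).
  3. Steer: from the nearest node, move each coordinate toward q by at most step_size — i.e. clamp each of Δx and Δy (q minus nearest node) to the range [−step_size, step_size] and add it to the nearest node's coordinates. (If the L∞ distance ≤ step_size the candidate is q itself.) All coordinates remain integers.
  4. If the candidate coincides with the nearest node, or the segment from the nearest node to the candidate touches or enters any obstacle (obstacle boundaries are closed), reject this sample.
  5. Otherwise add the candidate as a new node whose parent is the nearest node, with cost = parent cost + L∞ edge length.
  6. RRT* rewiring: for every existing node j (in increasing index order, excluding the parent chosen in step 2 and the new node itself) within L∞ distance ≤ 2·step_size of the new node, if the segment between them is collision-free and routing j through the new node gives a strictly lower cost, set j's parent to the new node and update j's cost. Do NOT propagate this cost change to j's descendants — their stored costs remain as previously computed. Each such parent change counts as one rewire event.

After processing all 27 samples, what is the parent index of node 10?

1. q=(29,4) nearest=0 d=29 new=(5,4) → add node 1 parent=0 cost=5
2. q=(1,8) nearest=1 d=4 new=(1,8) → add node 2 parent=1 cost=9
3. q=(18,14) nearest=1 d=13 new=(10,9) → add node 3 parent=1 cost=10
4. q=(8,12) nearest=3 d=3 new=(8,12) → add node 4 parent=3 cost=13
5. q=(16,8) nearest=3 d=6 new=(15,8) → blocked by [11,13]×[5,11], reject
6. q=(6,17) nearest=4 d=5 new=(6,17) → add node 5 parent=4 cost=18
7. q=(10,16) nearest=4 d=4 new=(10,16) → add node 6 parent=4 cost=17
8. q=(28,1) nearest=3 d=18 new=(15,4) → blocked by [11,13]×[5,11], reject
9. q=(24,20) nearest=3 d=14 new=(15,14) → blocked by [11,13]×[5,11], reject
10. q=(34,15) nearest=3 d=24 new=(15,14) → blocked by [11,13]×[5,11], reject
11. q=(2,21) nearest=5 d=4 new=(2,21) → add node 7 parent=5 cost=22
12. q=(27,22) nearest=3 d=17 new=(15,14) → blocked by [11,13]×[5,11], reject
13. q=(18,24) nearest=6 d=8 new=(15,21) → blocked by [12,15]×[19,24], reject
14. q=(38,0) nearest=3 d=28 new=(15,4) → blocked by [11,13]×[5,11], reject
15. q=(2,7) nearest=2 d=1 new=(2,7) → add node 8 parent=2 cost=10
16. q=(10,28) nearest=7 d=8 new=(7,26) → add node 9 parent=7 cost=27
17. q=(30,11) nearest=3 d=20 new=(15,11) → blocked by [11,13]×[5,11], reject
18. q=(11,13) nearest=4 d=3 new=(11,13) → add node 10 parent=4 cost=16
19. q=(14,10) nearest=10 d=3 new=(14,10) → blocked by [11,13]×[5,11], reject
20. q=(23,11) nearest=10 d=12 new=(16,11) → add node 11 parent=10 cost=21
21. q=(28,7) nearest=11 d=12 new=(21,7) → add node 12 parent=11 cost=26
22. q=(38,3) nearest=12 d=17 new=(26,3) → add node 13 parent=12 cost=31
23. q=(16,4) nearest=12 d=5 new=(16,4) → add node 14 parent=12 cost=31
24. q=(22,22) nearest=10 d=11 new=(16,18) → add node 15 parent=10 cost=21
25. q=(20,20) nearest=15 d=4 new=(20,20) → add node 16 parent=15 cost=25
26. q=(28,8) nearest=13 d=5 new=(28,8) → add node 17 parent=13 cost=36
27. q=(21,2) nearest=12 d=5 new=(21,2) → add node 18 parent=12 cost=31

Parent of node 10: 4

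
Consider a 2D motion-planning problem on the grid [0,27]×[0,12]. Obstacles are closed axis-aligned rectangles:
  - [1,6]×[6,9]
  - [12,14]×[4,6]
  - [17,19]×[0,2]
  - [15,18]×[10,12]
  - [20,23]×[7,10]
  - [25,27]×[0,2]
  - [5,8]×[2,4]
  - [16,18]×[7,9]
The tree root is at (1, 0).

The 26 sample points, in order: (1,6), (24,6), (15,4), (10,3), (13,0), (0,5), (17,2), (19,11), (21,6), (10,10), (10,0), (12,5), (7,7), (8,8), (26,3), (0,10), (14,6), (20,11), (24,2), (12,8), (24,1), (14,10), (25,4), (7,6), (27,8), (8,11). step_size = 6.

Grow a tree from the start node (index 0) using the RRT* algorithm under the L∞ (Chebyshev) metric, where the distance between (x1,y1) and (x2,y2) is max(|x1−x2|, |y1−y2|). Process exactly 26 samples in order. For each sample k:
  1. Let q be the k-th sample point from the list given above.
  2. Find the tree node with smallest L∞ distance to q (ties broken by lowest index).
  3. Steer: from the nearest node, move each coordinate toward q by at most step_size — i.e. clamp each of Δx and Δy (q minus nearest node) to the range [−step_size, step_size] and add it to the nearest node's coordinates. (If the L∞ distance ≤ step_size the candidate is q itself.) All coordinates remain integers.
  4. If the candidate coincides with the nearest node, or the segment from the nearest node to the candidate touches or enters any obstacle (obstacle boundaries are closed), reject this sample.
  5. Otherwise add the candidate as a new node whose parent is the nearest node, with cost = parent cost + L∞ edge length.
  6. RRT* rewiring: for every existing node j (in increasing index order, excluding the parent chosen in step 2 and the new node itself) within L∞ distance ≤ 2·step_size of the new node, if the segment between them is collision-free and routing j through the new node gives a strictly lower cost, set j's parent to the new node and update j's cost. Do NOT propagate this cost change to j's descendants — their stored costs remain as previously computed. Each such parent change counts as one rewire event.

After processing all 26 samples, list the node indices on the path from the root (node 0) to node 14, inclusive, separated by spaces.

Path: 0 1 3 6 7 12 14

1. q=(1,6) nearest=0 d=6 new=(1,6) → blocked by [1,6]×[6,9], reject
2. q=(24,6) nearest=0 d=23 new=(7,6) → blocked by [5,8]×[2,4], reject
3. q=(15,4) nearest=0 d=14 new=(7,4) → blocked by [5,8]×[2,4], reject
4. q=(10,3) nearest=0 d=9 new=(7,3) → blocked by [5,8]×[2,4], reject
5. q=(13,0) nearest=0 d=12 new=(7,0) → add node 1 parent=0 cost=6
6. q=(0,5) nearest=0 d=5 new=(0,5) → add node 2 parent=0 cost=5
7. q=(17,2) nearest=1 d=10 new=(13,2) → add node 3 parent=1 cost=12
8. q=(19,11) nearest=3 d=9 new=(19,8) → blocked by [16,18]×[7,9], reject
9. q=(21,6) nearest=3 d=8 new=(19,6) → add node 4 parent=3 cost=18
10. q=(10,10) nearest=3 d=8 new=(10,8) → blocked by [12,14]×[4,6], reject
11. q=(10,0) nearest=1 d=3 new=(10,0) → add node 5 parent=1 cost=9
12. q=(12,5) nearest=3 d=3 new=(12,5) → blocked by [12,14]×[4,6], reject
13. q=(7,7) nearest=3 d=6 new=(7,7) → add node 6 parent=3 cost=18
14. q=(8,8) nearest=6 d=1 new=(8,8) → add node 7 parent=6 cost=19
15. q=(26,3) nearest=4 d=7 new=(25,3) → add node 8 parent=4 cost=24
16. q=(0,10) nearest=2 d=5 new=(0,10) → add node 9 parent=2 cost=10
17. q=(14,6) nearest=3 d=4 new=(14,6) → blocked by [12,14]×[4,6], reject
18. q=(20,11) nearest=4 d=5 new=(20,11) → add node 10 parent=4 cost=23
19. q=(24,2) nearest=8 d=1 new=(24,2) → add node 11 parent=8 cost=25
20. q=(12,8) nearest=7 d=4 new=(12,8) → add node 12 parent=7 cost=23
21. q=(24,1) nearest=11 d=1 new=(24,1) → add node 13 parent=11 cost=26
22. q=(14,10) nearest=12 d=2 new=(14,10) → add node 14 parent=12 cost=25
23. q=(25,4) nearest=8 d=1 new=(25,4) → add node 15 parent=8 cost=25
24. q=(7,6) nearest=6 d=1 new=(7,6) → add node 16 parent=6 cost=19
25. q=(27,8) nearest=15 d=4 new=(27,8) → add node 17 parent=15 cost=29
26. q=(8,11) nearest=7 d=3 new=(8,11) → add node 18 parent=7 cost=22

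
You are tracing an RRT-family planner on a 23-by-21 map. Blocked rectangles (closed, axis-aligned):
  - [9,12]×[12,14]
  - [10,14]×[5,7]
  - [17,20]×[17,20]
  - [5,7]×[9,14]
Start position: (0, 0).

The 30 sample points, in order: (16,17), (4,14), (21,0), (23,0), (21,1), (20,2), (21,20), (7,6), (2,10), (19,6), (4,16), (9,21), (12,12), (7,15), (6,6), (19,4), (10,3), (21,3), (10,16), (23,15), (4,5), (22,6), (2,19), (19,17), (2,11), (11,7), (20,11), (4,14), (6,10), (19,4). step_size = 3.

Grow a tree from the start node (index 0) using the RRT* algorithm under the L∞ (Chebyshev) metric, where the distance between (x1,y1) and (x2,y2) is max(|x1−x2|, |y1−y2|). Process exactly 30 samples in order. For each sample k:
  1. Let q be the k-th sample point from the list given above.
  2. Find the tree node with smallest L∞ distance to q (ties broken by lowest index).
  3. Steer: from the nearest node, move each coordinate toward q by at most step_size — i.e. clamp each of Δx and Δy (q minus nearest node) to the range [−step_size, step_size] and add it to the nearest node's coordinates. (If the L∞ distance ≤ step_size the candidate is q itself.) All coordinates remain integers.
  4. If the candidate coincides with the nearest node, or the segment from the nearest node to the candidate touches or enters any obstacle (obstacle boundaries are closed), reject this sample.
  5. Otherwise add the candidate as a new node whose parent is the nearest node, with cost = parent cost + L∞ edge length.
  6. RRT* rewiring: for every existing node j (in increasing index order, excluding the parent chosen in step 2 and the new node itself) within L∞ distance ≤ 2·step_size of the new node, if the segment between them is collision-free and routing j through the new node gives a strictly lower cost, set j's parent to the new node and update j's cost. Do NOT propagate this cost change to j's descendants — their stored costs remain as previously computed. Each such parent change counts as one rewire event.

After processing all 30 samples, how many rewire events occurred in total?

1. q=(16,17) nearest=0 d=17 new=(3,3) → add node 1 parent=0 cost=3
2. q=(4,14) nearest=1 d=11 new=(4,6) → add node 2 parent=1 cost=6
3. q=(21,0) nearest=2 d=17 new=(7,3) → add node 3 parent=2 cost=9
4. q=(23,0) nearest=3 d=16 new=(10,0) → add node 4 parent=3 cost=12
5. q=(21,1) nearest=4 d=11 new=(13,1) → add node 5 parent=4 cost=15
6. q=(20,2) nearest=5 d=7 new=(16,2) → add node 6 parent=5 cost=18
7. q=(21,20) nearest=2 d=17 new=(7,9) → blocked by [5,7]×[9,14], reject
8. q=(7,6) nearest=2 d=3 new=(7,6) → add node 7 parent=2 cost=9
9. q=(2,10) nearest=2 d=4 new=(2,9) → add node 8 parent=2 cost=9
10. q=(19,6) nearest=6 d=4 new=(19,5) → add node 9 parent=6 cost=21
11. q=(4,16) nearest=8 d=7 new=(4,12) → add node 10 parent=8 cost=12
12. q=(9,21) nearest=10 d=9 new=(7,15) → blocked by [5,7]×[9,14], reject
13. q=(12,12) nearest=7 d=6 new=(10,9) → add node 11 parent=7 cost=12
14. q=(7,15) nearest=10 d=3 new=(7,15) → blocked by [5,7]×[9,14], reject
15. q=(6,6) nearest=7 d=1 new=(6,6) → add node 12 parent=7 cost=10
16. q=(19,4) nearest=9 d=1 new=(19,4) → add node 13 parent=9 cost=22
17. q=(10,3) nearest=3 d=3 new=(10,3) → add node 14 parent=3 cost=12
18. q=(21,3) nearest=9 d=2 new=(21,3) → add node 15 parent=9 cost=23
19. q=(10,16) nearest=10 d=6 new=(7,15) → blocked by [5,7]×[9,14], reject
20. q=(23,15) nearest=9 d=10 new=(22,8) → add node 16 parent=9 cost=24
21. q=(4,5) nearest=2 d=1 new=(4,5) → add node 17 parent=2 cost=7; rewire 12→17 (9<10)
22. q=(22,6) nearest=16 d=2 new=(22,6) → add node 18 parent=16 cost=26
23. q=(2,19) nearest=10 d=7 new=(2,15) → add node 19 parent=10 cost=15
24. q=(19,17) nearest=11 d=9 new=(13,12) → add node 20 parent=11 cost=15
25. q=(2,11) nearest=8 d=2 new=(2,11) → add node 21 parent=8 cost=11
26. q=(11,7) nearest=11 d=2 new=(11,7) → blocked by [10,14]×[5,7], reject
27. q=(20,11) nearest=16 d=3 new=(20,11) → add node 22 parent=16 cost=27
28. q=(4,14) nearest=10 d=2 new=(4,14) → add node 23 parent=10 cost=14
29. q=(6,10) nearest=10 d=2 new=(6,10) → blocked by [5,7]×[9,14], reject
30. q=(19,4) nearest=13 d=0 → coincident, reject

Rewire events: 1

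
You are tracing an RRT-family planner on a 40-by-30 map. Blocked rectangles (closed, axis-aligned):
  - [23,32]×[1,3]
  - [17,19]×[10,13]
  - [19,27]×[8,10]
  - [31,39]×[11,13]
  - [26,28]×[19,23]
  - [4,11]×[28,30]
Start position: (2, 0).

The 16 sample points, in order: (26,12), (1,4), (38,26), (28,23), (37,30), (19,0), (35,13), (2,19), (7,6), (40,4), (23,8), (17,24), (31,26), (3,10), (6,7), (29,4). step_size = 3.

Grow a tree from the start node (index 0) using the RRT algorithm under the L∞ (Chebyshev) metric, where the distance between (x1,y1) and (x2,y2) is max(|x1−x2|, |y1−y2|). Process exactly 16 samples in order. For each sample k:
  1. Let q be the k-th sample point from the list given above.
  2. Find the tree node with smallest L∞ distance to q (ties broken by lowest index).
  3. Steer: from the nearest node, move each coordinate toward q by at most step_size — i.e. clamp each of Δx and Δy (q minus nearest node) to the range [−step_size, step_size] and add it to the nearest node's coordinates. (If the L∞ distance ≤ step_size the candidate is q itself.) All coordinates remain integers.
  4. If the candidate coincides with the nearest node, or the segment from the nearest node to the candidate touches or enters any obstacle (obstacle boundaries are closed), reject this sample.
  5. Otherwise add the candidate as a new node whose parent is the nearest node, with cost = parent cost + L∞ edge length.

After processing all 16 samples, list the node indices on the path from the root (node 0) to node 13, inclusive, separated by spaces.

1. q=(26,12) nearest=0 d=24 new=(5,3) → add node 1 parent=0 cost=3
2. q=(1,4) nearest=0 d=4 new=(1,3) → add node 2 parent=0 cost=3
3. q=(38,26) nearest=1 d=33 new=(8,6) → add node 3 parent=1 cost=6
4. q=(28,23) nearest=3 d=20 new=(11,9) → add node 4 parent=3 cost=9
5. q=(37,30) nearest=4 d=26 new=(14,12) → add node 5 parent=4 cost=12
6. q=(19,0) nearest=4 d=9 new=(14,6) → add node 6 parent=4 cost=12
7. q=(35,13) nearest=5 d=21 new=(17,13) → blocked by [17,19]×[10,13], reject
8. q=(2,19) nearest=4 d=10 new=(8,12) → add node 7 parent=4 cost=12
9. q=(7,6) nearest=3 d=1 new=(7,6) → add node 8 parent=3 cost=7
10. q=(40,4) nearest=5 d=26 new=(17,9) → add node 9 parent=5 cost=15
11. q=(23,8) nearest=9 d=6 new=(20,8) → blocked by [19,27]×[8,10], reject
12. q=(17,24) nearest=5 d=12 new=(17,15) → add node 10 parent=5 cost=15
13. q=(31,26) nearest=10 d=14 new=(20,18) → add node 11 parent=10 cost=18
14. q=(3,10) nearest=8 d=4 new=(4,9) → add node 12 parent=8 cost=10
15. q=(6,7) nearest=8 d=1 new=(6,7) → add node 13 parent=8 cost=8
16. q=(29,4) nearest=9 d=12 new=(20,6) → add node 14 parent=9 cost=18

Path: 0 1 3 8 13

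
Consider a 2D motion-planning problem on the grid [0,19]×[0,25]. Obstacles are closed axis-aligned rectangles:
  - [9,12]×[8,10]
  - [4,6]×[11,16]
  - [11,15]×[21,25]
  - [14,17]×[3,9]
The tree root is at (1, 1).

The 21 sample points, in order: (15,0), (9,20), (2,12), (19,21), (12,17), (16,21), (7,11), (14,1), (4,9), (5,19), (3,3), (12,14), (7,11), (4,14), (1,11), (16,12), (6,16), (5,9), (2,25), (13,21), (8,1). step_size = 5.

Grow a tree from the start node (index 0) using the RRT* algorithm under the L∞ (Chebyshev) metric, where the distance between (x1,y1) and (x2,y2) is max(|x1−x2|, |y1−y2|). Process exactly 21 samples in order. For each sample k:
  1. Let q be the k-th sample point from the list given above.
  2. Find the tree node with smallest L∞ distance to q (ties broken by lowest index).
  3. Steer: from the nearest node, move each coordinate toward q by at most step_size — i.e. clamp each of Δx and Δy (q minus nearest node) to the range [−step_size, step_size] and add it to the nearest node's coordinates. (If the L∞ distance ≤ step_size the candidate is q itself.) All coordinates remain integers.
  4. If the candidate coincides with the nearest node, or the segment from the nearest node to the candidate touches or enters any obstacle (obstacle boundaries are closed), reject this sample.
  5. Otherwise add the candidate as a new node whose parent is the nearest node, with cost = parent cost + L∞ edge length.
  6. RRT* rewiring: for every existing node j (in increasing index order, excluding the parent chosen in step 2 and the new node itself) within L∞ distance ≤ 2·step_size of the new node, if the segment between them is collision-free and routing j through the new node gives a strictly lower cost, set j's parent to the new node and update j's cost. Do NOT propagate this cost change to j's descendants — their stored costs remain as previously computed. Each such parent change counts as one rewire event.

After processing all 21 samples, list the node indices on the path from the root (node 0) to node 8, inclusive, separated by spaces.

Path: 0 2 4 8

1. q=(15,0) nearest=0 d=14 new=(6,0) → add node 1 parent=0 cost=5
2. q=(9,20) nearest=0 d=19 new=(6,6) → add node 2 parent=0 cost=5
3. q=(2,12) nearest=2 d=6 new=(2,11) → add node 3 parent=2 cost=10
4. q=(19,21) nearest=2 d=15 new=(11,11) → blocked by [9,12]×[8,10], reject
5. q=(12,17) nearest=3 d=10 new=(7,16) → blocked by [4,6]×[11,16], reject
6. q=(16,21) nearest=3 d=14 new=(7,16) → blocked by [4,6]×[11,16], reject
7. q=(7,11) nearest=2 d=5 new=(7,11) → add node 4 parent=2 cost=10
8. q=(14,1) nearest=1 d=8 new=(11,1) → add node 5 parent=1 cost=10
9. q=(4,9) nearest=3 d=2 new=(4,9) → add node 6 parent=3 cost=12
10. q=(5,19) nearest=3 d=8 new=(5,16) → blocked by [4,6]×[11,16], reject
11. q=(3,3) nearest=0 d=2 new=(3,3) → add node 7 parent=0 cost=2; rewire 6→7 (8<12)
12. q=(12,14) nearest=4 d=5 new=(12,14) → add node 8 parent=4 cost=15
13. q=(7,11) nearest=4 d=0 → coincident, reject
14. q=(4,14) nearest=3 d=3 new=(4,14) → blocked by [4,6]×[11,16], reject
15. q=(1,11) nearest=3 d=1 new=(1,11) → add node 9 parent=3 cost=11
16. q=(16,12) nearest=8 d=4 new=(16,12) → add node 10 parent=8 cost=19
17. q=(6,16) nearest=3 d=5 new=(6,16) → blocked by [4,6]×[11,16], reject
18. q=(5,9) nearest=6 d=1 new=(5,9) → add node 11 parent=6 cost=9
19. q=(2,25) nearest=8 d=11 new=(7,19) → add node 12 parent=8 cost=20
20. q=(13,21) nearest=12 d=6 new=(12,21) → blocked by [11,15]×[21,25], reject
21. q=(8,1) nearest=1 d=2 new=(8,1) → add node 13 parent=1 cost=7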